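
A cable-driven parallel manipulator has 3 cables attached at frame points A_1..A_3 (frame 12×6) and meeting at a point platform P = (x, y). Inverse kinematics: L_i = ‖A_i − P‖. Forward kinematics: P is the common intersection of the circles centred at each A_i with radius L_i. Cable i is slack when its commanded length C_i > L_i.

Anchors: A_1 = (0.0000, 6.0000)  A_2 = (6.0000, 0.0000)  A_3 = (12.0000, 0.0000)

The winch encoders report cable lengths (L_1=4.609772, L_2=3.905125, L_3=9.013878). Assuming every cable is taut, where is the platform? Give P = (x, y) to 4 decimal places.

expand ‖A_i−P‖²=L_i² and subtract eq 1 (k_i ≔ ‖A_i‖²−L_i²)
k_1 = 0.0000+36.0000−21.2500 = 14.7500
eq1−eq2 → [-12.0000  12.0000]·P = -6.0000
eq1−eq3 → [-24.0000  12.0000]·P = -48.0000
2×2 solve → P = (3.5000, 3.0000)

(3.5000, 3.0000)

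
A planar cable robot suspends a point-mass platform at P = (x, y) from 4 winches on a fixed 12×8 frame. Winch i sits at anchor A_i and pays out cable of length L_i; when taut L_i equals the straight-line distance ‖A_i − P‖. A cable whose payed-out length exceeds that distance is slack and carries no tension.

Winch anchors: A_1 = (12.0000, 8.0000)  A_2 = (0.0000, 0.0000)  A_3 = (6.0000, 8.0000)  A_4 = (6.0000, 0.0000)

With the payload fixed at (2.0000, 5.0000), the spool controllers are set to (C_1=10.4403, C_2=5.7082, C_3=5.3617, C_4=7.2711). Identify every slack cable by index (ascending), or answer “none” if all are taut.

i=1: geometric 10.4403 vs commanded 10.4403 ⇒ taut
i=2: geometric 5.3852 vs commanded 5.7082 ⇒ slack
i=3: geometric 5.0000 vs commanded 5.3617 ⇒ slack
i=4: geometric 6.4031 vs commanded 7.2711 ⇒ slack

2, 3, 4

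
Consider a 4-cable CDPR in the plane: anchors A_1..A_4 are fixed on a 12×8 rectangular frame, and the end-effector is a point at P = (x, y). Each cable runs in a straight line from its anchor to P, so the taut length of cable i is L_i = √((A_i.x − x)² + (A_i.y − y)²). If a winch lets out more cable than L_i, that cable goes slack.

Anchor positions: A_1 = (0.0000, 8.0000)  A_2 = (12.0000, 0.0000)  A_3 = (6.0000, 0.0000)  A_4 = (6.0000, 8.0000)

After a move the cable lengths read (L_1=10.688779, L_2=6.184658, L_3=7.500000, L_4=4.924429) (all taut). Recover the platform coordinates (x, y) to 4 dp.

each cable: (A_i−P)·(A_i−P) = L_i²; let c_i = ‖A_i‖²−L_i²
c_1 = 0.0000+64.0000−114.2500 = -50.2500
row 1: -24.0000x + 16.0000y = -156.0000  (c_2=105.7500)
row 2: -12.0000x + 16.0000y = -30.0000  (c_3=-20.2500)
row 3: -12.0000x + 0.0000y = -126.0000  (c_4=75.7500)
Cramer on rows 1–2 → x = 10.5000, y = 6.0000
check cable 4: ‖A_4−P‖² = 24.2500 ≈ L_4² = 24.2500 ✓

(10.5000, 6.0000)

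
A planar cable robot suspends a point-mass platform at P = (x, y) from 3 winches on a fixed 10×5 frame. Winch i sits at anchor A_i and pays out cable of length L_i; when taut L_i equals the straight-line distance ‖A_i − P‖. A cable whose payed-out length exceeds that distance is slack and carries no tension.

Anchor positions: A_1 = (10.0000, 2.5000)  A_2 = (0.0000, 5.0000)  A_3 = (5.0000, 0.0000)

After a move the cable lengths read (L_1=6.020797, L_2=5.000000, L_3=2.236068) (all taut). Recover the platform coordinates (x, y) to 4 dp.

(4.0000, 2.0000)

expand ‖A_i−P‖²=L_i² and subtract eq 1 (k_i ≔ ‖A_i‖²−L_i²)
k_1 = 100.0000+6.2500−36.2500 = 70.0000
eq1−eq2 → [20.0000  -5.0000]·P = 70.0000
eq1−eq3 → [10.0000  5.0000]·P = 50.0000
2×2 solve → P = (4.0000, 2.0000)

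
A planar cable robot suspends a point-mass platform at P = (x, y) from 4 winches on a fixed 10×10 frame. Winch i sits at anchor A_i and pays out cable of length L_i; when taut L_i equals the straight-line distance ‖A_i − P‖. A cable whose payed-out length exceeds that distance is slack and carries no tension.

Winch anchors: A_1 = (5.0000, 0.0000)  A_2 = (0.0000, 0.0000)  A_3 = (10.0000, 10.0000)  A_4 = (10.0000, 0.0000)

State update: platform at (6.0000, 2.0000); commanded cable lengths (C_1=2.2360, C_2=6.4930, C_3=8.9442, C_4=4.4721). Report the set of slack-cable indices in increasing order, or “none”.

i=1: geometric 2.2361 vs commanded 2.2360 ⇒ taut
i=2: geometric 6.3246 vs commanded 6.4930 ⇒ slack
i=3: geometric 8.9443 vs commanded 8.9442 ⇒ taut
i=4: geometric 4.4721 vs commanded 4.4721 ⇒ taut

2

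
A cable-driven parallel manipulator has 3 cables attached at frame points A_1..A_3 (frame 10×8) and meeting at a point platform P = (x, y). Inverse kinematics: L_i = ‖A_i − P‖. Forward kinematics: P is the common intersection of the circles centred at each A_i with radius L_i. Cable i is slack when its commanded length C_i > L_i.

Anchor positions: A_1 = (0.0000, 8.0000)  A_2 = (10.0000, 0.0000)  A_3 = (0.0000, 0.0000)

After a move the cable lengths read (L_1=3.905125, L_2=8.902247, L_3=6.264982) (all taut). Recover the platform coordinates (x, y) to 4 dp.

expand ‖A_i−P‖²=L_i² and subtract eq 1 (c_i ≔ ‖A_i‖²−L_i²)
c_1 = 0.0000+64.0000−15.2500 = 48.7500
eq1−eq2 → [-20.0000  16.0000]·P = 28.0000
eq1−eq3 → [0.0000  16.0000]·P = 88.0000
2×2 solve → P = (3.0000, 5.5000)

(3.0000, 5.5000)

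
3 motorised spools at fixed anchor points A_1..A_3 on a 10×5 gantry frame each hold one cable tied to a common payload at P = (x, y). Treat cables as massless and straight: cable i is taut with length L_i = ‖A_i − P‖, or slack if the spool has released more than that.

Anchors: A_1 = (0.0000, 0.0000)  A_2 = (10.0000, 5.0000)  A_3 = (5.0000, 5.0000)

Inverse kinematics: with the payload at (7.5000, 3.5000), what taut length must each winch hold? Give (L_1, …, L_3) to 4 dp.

(8.2765, 2.9155, 2.9155)

L_1: Δ = A_1−P = (-7.5000, -3.5000) → ‖Δ‖ = √68.5000 = 8.2765
L_2: Δ = A_2−P = (2.5000, 1.5000) → ‖Δ‖ = √8.5000 = 2.9155
L_3: Δ = A_3−P = (-2.5000, 1.5000) → ‖Δ‖ = √8.5000 = 2.9155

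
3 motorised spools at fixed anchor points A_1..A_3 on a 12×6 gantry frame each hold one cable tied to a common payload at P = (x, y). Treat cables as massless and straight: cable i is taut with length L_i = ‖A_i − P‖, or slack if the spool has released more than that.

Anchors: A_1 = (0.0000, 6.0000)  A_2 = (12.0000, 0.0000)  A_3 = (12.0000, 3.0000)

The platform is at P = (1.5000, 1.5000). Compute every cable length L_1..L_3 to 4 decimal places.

L_1: Δ = A_1−P = (-1.5000, 4.5000) → ‖Δ‖ = √22.5000 = 4.7434
L_2: Δ = A_2−P = (10.5000, -1.5000) → ‖Δ‖ = √112.5000 = 10.6066
L_3: Δ = A_3−P = (10.5000, 1.5000) → ‖Δ‖ = √112.5000 = 10.6066

(4.7434, 10.6066, 10.6066)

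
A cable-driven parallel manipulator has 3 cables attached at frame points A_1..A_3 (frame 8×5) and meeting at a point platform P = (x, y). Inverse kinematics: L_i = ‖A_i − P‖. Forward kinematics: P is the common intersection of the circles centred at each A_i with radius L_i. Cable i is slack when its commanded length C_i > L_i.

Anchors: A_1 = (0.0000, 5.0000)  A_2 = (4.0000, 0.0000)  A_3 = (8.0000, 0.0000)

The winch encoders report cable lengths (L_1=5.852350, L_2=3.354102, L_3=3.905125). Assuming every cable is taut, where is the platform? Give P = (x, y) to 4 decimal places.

(5.5000, 3.0000)

expand ‖A_i−P‖²=L_i² and subtract eq 1 (k_i ≔ ‖A_i‖²−L_i²)
k_1 = 0.0000+25.0000−34.2500 = -9.2500
eq1−eq2 → [-8.0000  10.0000]·P = -14.0000
eq1−eq3 → [-16.0000  10.0000]·P = -58.0000
2×2 solve → P = (5.5000, 3.0000)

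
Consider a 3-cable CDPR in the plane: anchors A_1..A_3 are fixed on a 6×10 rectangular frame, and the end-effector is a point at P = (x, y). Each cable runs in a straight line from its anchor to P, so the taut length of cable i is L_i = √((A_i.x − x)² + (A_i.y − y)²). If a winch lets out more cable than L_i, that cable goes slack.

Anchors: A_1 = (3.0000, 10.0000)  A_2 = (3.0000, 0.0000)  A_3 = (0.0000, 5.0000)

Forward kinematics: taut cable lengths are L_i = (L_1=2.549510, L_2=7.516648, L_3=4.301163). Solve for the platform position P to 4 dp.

expand ‖A_i−P‖²=L_i² and subtract eq 1 (c_i ≔ ‖A_i‖²−L_i²)
c_1 = 9.0000+100.0000−6.5000 = 102.5000
eq1−eq2 → [0.0000  20.0000]·P = 150.0000
eq1−eq3 → [6.0000  10.0000]·P = 96.0000
2×2 solve → P = (3.5000, 7.5000)

(3.5000, 7.5000)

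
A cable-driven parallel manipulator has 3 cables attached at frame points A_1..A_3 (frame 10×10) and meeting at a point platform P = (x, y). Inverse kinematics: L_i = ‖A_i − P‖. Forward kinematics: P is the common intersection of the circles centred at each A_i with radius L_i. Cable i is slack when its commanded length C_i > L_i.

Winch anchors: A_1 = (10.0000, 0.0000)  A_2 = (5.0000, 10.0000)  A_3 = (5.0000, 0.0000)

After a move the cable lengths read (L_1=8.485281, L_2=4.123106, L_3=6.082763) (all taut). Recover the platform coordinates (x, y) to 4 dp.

circle eqns → linear via eq_j − eq_1; set c_j = A_j·A_j − L_j²
c_1 = 100.0000+0.0000−72.0000 = 28.0000
10.0000·x − 20.0000·y = c_1−c_2 = -80.0000
10.0000·x + 0.0000·y = c_1−c_3 = 40.0000
solve first two rows → x=4.0000, y=6.0000

(4.0000, 6.0000)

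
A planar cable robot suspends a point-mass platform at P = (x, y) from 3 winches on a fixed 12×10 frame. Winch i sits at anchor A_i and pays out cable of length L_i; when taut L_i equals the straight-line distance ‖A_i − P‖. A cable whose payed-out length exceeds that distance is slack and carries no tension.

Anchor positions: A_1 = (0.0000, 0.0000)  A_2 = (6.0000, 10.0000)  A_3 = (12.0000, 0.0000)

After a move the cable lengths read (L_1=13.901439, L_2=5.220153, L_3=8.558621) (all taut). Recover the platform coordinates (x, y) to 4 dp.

(11.0000, 8.5000)

circle eqns → linear via eq_j − eq_1; set k_j = A_j·A_j − L_j²
k_1 = 0.0000+0.0000−193.2500 = -193.2500
-12.0000·x − 20.0000·y = k_1−k_2 = -302.0000
-24.0000·x + 0.0000·y = k_1−k_3 = -264.0000
solve first two rows → x=11.0000, y=8.5000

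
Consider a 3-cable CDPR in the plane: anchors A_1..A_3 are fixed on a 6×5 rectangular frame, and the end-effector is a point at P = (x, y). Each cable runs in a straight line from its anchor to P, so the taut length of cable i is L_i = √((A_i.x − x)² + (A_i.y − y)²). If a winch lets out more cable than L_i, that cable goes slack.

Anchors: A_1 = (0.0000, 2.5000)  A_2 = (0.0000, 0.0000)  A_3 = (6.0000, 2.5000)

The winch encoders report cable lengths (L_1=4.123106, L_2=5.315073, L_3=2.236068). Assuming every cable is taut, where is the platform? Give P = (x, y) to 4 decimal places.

(4.0000, 3.5000)

expand ‖A_i−P‖²=L_i² and subtract eq 1 (c_i ≔ ‖A_i‖²−L_i²)
c_1 = 0.0000+6.2500−17.0000 = -10.7500
eq1−eq2 → [0.0000  5.0000]·P = 17.5000
eq1−eq3 → [-12.0000  0.0000]·P = -48.0000
2×2 solve → P = (4.0000, 3.5000)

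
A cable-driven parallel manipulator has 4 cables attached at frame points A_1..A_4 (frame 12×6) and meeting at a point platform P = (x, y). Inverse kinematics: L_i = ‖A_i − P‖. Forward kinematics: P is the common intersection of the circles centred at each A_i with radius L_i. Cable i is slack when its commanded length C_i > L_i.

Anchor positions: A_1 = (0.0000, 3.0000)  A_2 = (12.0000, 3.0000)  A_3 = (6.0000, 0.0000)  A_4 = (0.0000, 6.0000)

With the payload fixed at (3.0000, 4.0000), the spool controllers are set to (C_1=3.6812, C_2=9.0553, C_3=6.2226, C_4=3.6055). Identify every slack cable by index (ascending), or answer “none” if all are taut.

cable 1: √((-3.0000)²+(-1.0000)²)=3.1623, C_1=3.6812: slack
cable 2: √((9.0000)²+(-1.0000)²)=9.0554, C_2=9.0553: taut
cable 3: √((3.0000)²+(-4.0000)²)=5.0000, C_3=6.2226: slack
cable 4: √((-3.0000)²+(2.0000)²)=3.6056, C_4=3.6055: taut

1, 3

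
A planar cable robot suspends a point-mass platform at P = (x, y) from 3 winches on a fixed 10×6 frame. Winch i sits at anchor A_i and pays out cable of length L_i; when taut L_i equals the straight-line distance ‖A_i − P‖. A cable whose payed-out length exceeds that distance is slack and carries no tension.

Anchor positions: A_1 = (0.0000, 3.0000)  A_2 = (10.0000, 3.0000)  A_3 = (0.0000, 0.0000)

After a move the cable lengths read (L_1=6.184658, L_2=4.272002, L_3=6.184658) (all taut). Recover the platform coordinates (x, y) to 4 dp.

expand ‖A_i−P‖²=L_i² and subtract eq 1 (k_i ≔ ‖A_i‖²−L_i²)
k_1 = 0.0000+9.0000−38.2500 = -29.2500
eq1−eq2 → [-20.0000  0.0000]·P = -120.0000
eq1−eq3 → [0.0000  6.0000]·P = 9.0000
2×2 solve → P = (6.0000, 1.5000)

(6.0000, 1.5000)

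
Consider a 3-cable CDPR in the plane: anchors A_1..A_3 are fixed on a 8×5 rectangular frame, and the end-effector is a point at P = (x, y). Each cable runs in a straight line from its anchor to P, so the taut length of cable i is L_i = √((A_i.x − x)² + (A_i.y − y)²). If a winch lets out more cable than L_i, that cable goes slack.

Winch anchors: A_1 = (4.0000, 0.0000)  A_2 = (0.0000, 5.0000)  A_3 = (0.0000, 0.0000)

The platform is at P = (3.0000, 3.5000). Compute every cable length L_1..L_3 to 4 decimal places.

(3.6401, 3.3541, 4.6098)

cable 1: Δx=1.0000, Δy=-3.5000; L_1 = √(Δx²+Δy²) = 3.6401
cable 2: Δx=-3.0000, Δy=1.5000; L_2 = √(Δx²+Δy²) = 3.3541
cable 3: Δx=-3.0000, Δy=-3.5000; L_3 = √(Δx²+Δy²) = 4.6098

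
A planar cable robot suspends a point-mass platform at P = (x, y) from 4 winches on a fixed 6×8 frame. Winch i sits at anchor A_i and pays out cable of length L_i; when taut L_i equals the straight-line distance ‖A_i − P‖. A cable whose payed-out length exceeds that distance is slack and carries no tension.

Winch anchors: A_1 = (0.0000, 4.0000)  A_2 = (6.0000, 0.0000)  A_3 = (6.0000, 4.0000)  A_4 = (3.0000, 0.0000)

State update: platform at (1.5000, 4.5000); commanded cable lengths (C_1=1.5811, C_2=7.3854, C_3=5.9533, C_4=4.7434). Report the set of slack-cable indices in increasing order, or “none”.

cable 1: L_1 = ‖A_1−P‖ = 1.5811;  C_1 = 1.5811 → taut
cable 2: L_2 = ‖A_2−P‖ = 6.3640;  C_2 = 7.3854 → slack
cable 3: L_3 = ‖A_3−P‖ = 4.5277;  C_3 = 5.9533 → slack
cable 4: L_4 = ‖A_4−P‖ = 4.7434;  C_4 = 4.7434 → taut

2, 3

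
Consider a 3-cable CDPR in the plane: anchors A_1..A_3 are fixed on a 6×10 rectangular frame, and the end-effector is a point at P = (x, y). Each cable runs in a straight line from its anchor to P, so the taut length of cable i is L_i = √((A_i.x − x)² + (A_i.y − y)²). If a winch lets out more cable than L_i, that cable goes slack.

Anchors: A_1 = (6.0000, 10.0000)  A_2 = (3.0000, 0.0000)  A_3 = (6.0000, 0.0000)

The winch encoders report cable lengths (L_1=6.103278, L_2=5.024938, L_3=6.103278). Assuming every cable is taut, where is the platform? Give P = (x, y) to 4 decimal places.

(2.5000, 5.0000)

each cable: (A_i−P)·(A_i−P) = L_i²; let c_i = ‖A_i‖²−L_i²
c_1 = 36.0000+100.0000−37.2500 = 98.7500
row 1: 6.0000x + 20.0000y = 115.0000  (c_2=-16.2500)
row 2: 0.0000x + 20.0000y = 100.0000  (c_3=-1.2500)
Cramer on rows 1–2 → x = 2.5000, y = 5.0000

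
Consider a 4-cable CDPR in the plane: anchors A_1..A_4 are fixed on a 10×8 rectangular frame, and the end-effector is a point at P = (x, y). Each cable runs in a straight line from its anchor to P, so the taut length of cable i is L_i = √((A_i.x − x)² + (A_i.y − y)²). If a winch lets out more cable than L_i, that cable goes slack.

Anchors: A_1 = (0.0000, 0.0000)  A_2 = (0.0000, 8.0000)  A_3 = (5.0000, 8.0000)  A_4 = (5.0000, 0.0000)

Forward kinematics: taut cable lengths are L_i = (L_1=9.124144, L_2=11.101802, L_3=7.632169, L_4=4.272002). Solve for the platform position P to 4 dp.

(9.0000, 1.5000)

circle eqns → linear via eq_j − eq_1; set k_j = A_j·A_j − L_j²
k_1 = 0.0000+0.0000−83.2500 = -83.2500
0.0000·x − 16.0000·y = k_1−k_2 = -24.0000
-10.0000·x − 16.0000·y = k_1−k_3 = -114.0000
-10.0000·x + 0.0000·y = k_1−k_4 = -90.0000
solve first two rows → x=9.0000, y=1.5000
check cable 4: ‖A_4−P‖² = 18.2500 ≈ L_4² = 18.2500 ✓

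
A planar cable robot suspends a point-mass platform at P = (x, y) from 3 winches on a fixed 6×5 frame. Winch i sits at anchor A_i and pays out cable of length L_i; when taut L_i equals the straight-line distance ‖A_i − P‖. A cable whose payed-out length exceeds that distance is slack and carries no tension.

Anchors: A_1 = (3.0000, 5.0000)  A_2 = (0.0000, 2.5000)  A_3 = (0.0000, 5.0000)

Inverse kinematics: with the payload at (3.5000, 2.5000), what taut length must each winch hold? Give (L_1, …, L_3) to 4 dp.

(2.5495, 3.5000, 4.3012)

cable 1: Δx=-0.5000, Δy=2.5000; L_1 = √(Δx²+Δy²) = 2.5495
cable 2: Δx=-3.5000, Δy=0.0000; L_2 = √(Δx²+Δy²) = 3.5000
cable 3: Δx=-3.5000, Δy=2.5000; L_3 = √(Δx²+Δy²) = 4.3012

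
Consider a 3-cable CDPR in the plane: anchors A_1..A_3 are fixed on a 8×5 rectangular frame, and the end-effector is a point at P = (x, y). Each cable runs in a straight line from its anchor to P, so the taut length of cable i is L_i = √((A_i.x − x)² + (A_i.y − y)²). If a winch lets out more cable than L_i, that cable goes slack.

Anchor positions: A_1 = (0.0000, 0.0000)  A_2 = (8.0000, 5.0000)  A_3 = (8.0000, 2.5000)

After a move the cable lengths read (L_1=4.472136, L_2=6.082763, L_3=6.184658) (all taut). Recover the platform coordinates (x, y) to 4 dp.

circle eqns → linear via eq_j − eq_1; set q_j = A_j·A_j − L_j²
q_1 = 0.0000+0.0000−20.0000 = -20.0000
-16.0000·x − 10.0000·y = q_1−q_2 = -72.0000
-16.0000·x − 5.0000·y = q_1−q_3 = -52.0000
solve first two rows → x=2.0000, y=4.0000

(2.0000, 4.0000)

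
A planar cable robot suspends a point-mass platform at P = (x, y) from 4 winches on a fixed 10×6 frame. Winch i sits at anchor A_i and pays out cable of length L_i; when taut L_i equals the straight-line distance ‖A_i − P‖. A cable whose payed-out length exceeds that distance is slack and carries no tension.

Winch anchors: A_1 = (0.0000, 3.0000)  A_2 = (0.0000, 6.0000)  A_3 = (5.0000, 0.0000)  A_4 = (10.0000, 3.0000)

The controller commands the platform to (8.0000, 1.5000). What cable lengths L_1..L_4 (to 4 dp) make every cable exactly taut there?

(8.1394, 9.1788, 3.3541, 2.5000)

L_1: Δ = A_1−P = (-8.0000, 1.5000) → ‖Δ‖ = √66.2500 = 8.1394
L_2: Δ = A_2−P = (-8.0000, 4.5000) → ‖Δ‖ = √84.2500 = 9.1788
L_3: Δ = A_3−P = (-3.0000, -1.5000) → ‖Δ‖ = √11.2500 = 3.3541
L_4: Δ = A_4−P = (2.0000, 1.5000) → ‖Δ‖ = √6.2500 = 2.5000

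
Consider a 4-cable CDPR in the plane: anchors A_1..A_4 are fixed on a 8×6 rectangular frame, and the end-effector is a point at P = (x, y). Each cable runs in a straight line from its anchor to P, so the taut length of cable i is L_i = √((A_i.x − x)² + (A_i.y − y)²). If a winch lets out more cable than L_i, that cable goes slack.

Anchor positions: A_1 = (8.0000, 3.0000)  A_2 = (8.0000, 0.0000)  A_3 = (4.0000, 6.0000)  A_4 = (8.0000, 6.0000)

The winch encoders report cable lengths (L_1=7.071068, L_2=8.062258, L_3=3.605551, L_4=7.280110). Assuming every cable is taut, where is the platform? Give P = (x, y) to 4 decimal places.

each cable: (A_i−P)·(A_i−P) = L_i²; let c_i = ‖A_i‖²−L_i²
c_1 = 64.0000+9.0000−50.0000 = 23.0000
row 1: 0.0000x + 6.0000y = 24.0000  (c_2=-1.0000)
row 2: 8.0000x − 6.0000y = -16.0000  (c_3=39.0000)
row 3: 0.0000x − 6.0000y = -24.0000  (c_4=47.0000)
Cramer on rows 1–2 → x = 1.0000, y = 4.0000
check cable 4: ‖A_4−P‖² = 53.0000 ≈ L_4² = 53.0000 ✓

(1.0000, 4.0000)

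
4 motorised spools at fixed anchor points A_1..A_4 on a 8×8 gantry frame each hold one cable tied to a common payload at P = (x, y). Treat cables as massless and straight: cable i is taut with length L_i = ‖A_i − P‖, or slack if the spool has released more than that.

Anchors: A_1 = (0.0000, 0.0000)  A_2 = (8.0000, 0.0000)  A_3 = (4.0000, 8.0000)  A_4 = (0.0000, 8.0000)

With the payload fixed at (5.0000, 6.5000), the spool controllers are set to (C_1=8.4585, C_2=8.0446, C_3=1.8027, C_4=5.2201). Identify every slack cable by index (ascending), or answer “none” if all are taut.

1, 2

i=1: geometric 8.2006 vs commanded 8.4585 ⇒ slack
i=2: geometric 7.1589 vs commanded 8.0446 ⇒ slack
i=3: geometric 1.8028 vs commanded 1.8027 ⇒ taut
i=4: geometric 5.2202 vs commanded 5.2201 ⇒ taut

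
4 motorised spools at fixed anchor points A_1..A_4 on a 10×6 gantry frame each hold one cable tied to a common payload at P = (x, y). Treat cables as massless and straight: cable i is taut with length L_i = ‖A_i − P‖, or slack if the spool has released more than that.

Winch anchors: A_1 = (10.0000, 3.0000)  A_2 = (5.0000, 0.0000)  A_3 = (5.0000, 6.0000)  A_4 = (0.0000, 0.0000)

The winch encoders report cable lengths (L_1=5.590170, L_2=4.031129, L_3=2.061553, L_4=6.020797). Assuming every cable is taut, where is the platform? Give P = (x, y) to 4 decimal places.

(4.5000, 4.0000)

each cable: (A_i−P)·(A_i−P) = L_i²; let k_i = ‖A_i‖²−L_i²
k_1 = 100.0000+9.0000−31.2500 = 77.7500
row 1: 10.0000x + 6.0000y = 69.0000  (k_2=8.7500)
row 2: 10.0000x − 6.0000y = 21.0000  (k_3=56.7500)
row 3: 20.0000x + 6.0000y = 114.0000  (k_4=-36.2500)
Cramer on rows 1–2 → x = 4.5000, y = 4.0000
check cable 4: ‖A_4−P‖² = 36.2500 ≈ L_4² = 36.2500 ✓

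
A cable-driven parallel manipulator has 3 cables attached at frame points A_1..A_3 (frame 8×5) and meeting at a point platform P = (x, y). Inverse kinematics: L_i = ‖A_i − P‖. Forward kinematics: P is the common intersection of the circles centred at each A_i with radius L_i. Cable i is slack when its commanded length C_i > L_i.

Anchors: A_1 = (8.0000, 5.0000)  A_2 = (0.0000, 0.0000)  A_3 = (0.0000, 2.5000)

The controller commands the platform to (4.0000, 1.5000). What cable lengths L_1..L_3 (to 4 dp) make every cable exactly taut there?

(5.3151, 4.2720, 4.1231)

cable 1: Δx=4.0000, Δy=3.5000; L_1 = √(Δx²+Δy²) = 5.3151
cable 2: Δx=-4.0000, Δy=-1.5000; L_2 = √(Δx²+Δy²) = 4.2720
cable 3: Δx=-4.0000, Δy=1.0000; L_3 = √(Δx²+Δy²) = 4.1231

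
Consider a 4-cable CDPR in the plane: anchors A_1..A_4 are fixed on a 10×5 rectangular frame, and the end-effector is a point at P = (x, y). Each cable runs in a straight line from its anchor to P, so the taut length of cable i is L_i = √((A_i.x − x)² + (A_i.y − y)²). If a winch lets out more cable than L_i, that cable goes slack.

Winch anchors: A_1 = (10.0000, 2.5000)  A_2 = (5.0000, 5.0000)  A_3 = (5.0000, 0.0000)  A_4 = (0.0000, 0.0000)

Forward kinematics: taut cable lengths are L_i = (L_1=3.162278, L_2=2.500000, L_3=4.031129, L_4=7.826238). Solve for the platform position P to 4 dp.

circle eqns → linear via eq_j − eq_1; set c_j = A_j·A_j − L_j²
c_1 = 100.0000+6.2500−10.0000 = 96.2500
10.0000·x − 5.0000·y = c_1−c_2 = 52.5000
10.0000·x + 5.0000·y = c_1−c_3 = 87.5000
20.0000·x + 5.0000·y = c_1−c_4 = 157.5000
solve first two rows → x=7.0000, y=3.5000
check cable 4: ‖A_4−P‖² = 61.2500 ≈ L_4² = 61.2500 ✓

(7.0000, 3.5000)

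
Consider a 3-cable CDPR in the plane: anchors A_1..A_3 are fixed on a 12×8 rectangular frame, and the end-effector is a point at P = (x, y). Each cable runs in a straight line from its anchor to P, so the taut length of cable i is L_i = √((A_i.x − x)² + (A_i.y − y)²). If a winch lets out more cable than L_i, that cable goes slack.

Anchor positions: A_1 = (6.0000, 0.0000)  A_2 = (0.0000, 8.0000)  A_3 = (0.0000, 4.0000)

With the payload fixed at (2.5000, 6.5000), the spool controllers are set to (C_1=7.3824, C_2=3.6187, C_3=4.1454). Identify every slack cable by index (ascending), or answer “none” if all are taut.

cable 1: L_1 = ‖A_1−P‖ = 7.3824;  C_1 = 7.3824 → taut
cable 2: L_2 = ‖A_2−P‖ = 2.9155;  C_2 = 3.6187 → slack
cable 3: L_3 = ‖A_3−P‖ = 3.5355;  C_3 = 4.1454 → slack

2, 3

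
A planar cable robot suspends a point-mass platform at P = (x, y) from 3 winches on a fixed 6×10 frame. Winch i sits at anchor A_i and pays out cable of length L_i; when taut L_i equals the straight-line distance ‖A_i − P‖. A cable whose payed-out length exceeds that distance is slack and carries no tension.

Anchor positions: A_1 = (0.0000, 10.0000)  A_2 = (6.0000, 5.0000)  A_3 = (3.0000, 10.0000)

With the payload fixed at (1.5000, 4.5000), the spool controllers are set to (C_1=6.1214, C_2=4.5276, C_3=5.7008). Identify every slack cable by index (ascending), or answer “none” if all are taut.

1

cable 1: √((-1.5000)²+(5.5000)²)=5.7009, C_1=6.1214: slack
cable 2: √((4.5000)²+(0.5000)²)=4.5277, C_2=4.5276: taut
cable 3: √((1.5000)²+(5.5000)²)=5.7009, C_3=5.7008: taut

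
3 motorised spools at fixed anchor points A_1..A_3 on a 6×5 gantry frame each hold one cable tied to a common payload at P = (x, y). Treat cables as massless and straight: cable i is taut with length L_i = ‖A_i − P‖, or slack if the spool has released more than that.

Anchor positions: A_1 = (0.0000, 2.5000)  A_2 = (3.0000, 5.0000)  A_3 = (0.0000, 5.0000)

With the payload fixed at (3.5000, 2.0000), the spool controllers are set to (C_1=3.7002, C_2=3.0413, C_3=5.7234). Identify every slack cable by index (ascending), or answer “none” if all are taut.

1, 3

cable 1: √((-3.5000)²+(0.5000)²)=3.5355, C_1=3.7002: slack
cable 2: √((-0.5000)²+(3.0000)²)=3.0414, C_2=3.0413: taut
cable 3: √((-3.5000)²+(3.0000)²)=4.6098, C_3=5.7234: slack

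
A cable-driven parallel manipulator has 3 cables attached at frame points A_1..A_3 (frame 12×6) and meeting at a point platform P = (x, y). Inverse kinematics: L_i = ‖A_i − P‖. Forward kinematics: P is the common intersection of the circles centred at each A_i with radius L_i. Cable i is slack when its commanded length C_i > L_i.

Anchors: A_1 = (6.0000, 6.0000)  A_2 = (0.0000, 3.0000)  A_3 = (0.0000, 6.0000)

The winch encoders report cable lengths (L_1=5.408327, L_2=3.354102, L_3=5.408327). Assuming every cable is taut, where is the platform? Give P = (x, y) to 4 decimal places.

expand ‖A_i−P‖²=L_i² and subtract eq 1 (q_i ≔ ‖A_i‖²−L_i²)
q_1 = 36.0000+36.0000−29.2500 = 42.7500
eq1−eq2 → [12.0000  6.0000]·P = 45.0000
eq1−eq3 → [12.0000  0.0000]·P = 36.0000
2×2 solve → P = (3.0000, 1.5000)

(3.0000, 1.5000)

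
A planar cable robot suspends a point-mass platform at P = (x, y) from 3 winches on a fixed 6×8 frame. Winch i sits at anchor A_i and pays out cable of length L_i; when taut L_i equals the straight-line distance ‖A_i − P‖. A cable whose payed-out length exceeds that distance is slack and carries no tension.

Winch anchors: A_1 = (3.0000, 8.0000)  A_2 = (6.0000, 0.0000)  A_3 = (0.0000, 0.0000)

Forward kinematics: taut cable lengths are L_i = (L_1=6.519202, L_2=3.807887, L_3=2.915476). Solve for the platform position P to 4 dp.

each cable: (A_i−P)·(A_i−P) = L_i²; let k_i = ‖A_i‖²−L_i²
k_1 = 9.0000+64.0000−42.5000 = 30.5000
row 1: -6.0000x + 16.0000y = 9.0000  (k_2=21.5000)
row 2: 6.0000x + 16.0000y = 39.0000  (k_3=-8.5000)
Cramer on rows 1–2 → x = 2.5000, y = 1.5000

(2.5000, 1.5000)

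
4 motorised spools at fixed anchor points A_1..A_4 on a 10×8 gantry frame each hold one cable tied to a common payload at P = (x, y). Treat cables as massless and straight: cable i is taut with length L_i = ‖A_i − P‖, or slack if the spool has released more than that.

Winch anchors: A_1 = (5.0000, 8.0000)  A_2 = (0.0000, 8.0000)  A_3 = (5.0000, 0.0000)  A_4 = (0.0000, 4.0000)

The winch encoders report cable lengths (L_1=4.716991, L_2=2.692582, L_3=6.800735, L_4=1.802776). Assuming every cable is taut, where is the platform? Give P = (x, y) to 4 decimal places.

each cable: (A_i−P)·(A_i−P) = L_i²; let q_i = ‖A_i‖²−L_i²
q_1 = 25.0000+64.0000−22.2500 = 66.7500
row 1: 10.0000x + 0.0000y = 10.0000  (q_2=56.7500)
row 2: 0.0000x + 16.0000y = 88.0000  (q_3=-21.2500)
row 3: 10.0000x + 8.0000y = 54.0000  (q_4=12.7500)
Cramer on rows 1–2 → x = 1.0000, y = 5.5000
check cable 4: ‖A_4−P‖² = 3.2500 ≈ L_4² = 3.2500 ✓

(1.0000, 5.5000)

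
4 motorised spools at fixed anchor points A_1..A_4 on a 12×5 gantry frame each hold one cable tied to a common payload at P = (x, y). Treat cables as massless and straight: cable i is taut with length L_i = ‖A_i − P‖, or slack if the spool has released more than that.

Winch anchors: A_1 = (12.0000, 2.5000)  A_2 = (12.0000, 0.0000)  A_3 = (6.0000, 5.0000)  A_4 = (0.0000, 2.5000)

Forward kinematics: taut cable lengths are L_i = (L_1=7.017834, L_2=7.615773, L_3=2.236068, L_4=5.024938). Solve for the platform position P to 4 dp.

(5.0000, 3.0000)

circle eqns → linear via eq_j − eq_1; set c_j = A_j·A_j − L_j²
c_1 = 144.0000+6.2500−49.2500 = 101.0000
0.0000·x + 5.0000·y = c_1−c_2 = 15.0000
12.0000·x − 5.0000·y = c_1−c_3 = 45.0000
24.0000·x + 0.0000·y = c_1−c_4 = 120.0000
solve first two rows → x=5.0000, y=3.0000
check cable 4: ‖A_4−P‖² = 25.2500 ≈ L_4² = 25.2500 ✓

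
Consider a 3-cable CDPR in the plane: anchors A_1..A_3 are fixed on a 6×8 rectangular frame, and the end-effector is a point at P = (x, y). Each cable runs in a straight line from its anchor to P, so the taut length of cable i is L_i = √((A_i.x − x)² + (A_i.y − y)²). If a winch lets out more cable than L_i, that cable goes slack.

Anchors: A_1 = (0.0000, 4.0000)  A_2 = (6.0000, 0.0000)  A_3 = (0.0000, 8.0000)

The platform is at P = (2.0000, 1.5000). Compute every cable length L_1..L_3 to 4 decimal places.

(3.2016, 4.2720, 6.8007)

L_1: Δ = A_1−P = (-2.0000, 2.5000) → ‖Δ‖ = √10.2500 = 3.2016
L_2: Δ = A_2−P = (4.0000, -1.5000) → ‖Δ‖ = √18.2500 = 4.2720
L_3: Δ = A_3−P = (-2.0000, 6.5000) → ‖Δ‖ = √46.2500 = 6.8007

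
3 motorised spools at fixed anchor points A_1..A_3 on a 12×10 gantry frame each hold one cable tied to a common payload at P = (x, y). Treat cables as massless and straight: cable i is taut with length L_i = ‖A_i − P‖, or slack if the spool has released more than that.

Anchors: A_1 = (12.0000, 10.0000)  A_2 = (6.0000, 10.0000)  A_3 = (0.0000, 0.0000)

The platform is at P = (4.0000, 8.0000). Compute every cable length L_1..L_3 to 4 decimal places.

(8.2462, 2.8284, 8.9443)

cable 1: Δx=8.0000, Δy=2.0000; L_1 = √(Δx²+Δy²) = 8.2462
cable 2: Δx=2.0000, Δy=2.0000; L_2 = √(Δx²+Δy²) = 2.8284
cable 3: Δx=-4.0000, Δy=-8.0000; L_3 = √(Δx²+Δy²) = 8.9443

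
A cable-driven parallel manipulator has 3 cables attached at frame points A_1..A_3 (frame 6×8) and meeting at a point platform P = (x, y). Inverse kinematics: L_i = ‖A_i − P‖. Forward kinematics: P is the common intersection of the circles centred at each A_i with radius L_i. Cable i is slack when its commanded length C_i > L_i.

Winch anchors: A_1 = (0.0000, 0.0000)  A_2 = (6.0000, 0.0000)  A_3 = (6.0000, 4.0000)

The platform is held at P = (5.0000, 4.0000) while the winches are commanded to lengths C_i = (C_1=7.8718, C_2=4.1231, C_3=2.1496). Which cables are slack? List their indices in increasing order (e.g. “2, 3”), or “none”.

1, 3

cable 1: L_1 = ‖A_1−P‖ = 6.4031;  C_1 = 7.8718 → slack
cable 2: L_2 = ‖A_2−P‖ = 4.1231;  C_2 = 4.1231 → taut
cable 3: L_3 = ‖A_3−P‖ = 1.0000;  C_3 = 2.1496 → slack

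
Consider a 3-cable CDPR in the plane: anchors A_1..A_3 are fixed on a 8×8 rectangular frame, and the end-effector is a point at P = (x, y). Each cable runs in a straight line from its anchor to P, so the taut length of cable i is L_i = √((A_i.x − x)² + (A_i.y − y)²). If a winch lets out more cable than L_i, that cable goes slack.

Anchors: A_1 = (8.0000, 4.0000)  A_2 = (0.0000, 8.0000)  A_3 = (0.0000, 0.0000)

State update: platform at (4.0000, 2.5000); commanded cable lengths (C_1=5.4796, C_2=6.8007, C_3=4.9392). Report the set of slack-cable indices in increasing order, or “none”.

i=1: geometric 4.2720 vs commanded 5.4796 ⇒ slack
i=2: geometric 6.8007 vs commanded 6.8007 ⇒ taut
i=3: geometric 4.7170 vs commanded 4.9392 ⇒ slack

1, 3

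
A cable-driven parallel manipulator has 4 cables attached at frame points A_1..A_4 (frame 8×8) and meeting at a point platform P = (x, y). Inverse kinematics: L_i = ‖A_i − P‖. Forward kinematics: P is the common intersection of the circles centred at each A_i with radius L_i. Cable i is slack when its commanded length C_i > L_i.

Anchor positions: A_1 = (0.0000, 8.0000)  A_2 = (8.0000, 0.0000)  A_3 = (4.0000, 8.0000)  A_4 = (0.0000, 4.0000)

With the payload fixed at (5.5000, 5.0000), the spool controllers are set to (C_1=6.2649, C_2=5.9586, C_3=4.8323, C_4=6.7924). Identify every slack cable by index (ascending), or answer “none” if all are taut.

2, 3, 4

cable 1: L_1 = ‖A_1−P‖ = 6.2650;  C_1 = 6.2649 → taut
cable 2: L_2 = ‖A_2−P‖ = 5.5902;  C_2 = 5.9586 → slack
cable 3: L_3 = ‖A_3−P‖ = 3.3541;  C_3 = 4.8323 → slack
cable 4: L_4 = ‖A_4−P‖ = 5.5902;  C_4 = 6.7924 → slack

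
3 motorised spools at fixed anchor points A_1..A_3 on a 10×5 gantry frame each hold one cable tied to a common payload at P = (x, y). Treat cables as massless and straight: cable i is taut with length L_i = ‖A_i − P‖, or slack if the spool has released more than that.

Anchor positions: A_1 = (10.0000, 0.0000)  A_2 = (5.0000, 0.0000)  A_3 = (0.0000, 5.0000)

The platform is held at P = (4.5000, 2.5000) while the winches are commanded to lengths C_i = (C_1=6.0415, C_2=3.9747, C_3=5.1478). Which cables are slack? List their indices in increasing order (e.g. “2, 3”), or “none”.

i=1: geometric 6.0415 vs commanded 6.0415 ⇒ taut
i=2: geometric 2.5495 vs commanded 3.9747 ⇒ slack
i=3: geometric 5.1478 vs commanded 5.1478 ⇒ taut

2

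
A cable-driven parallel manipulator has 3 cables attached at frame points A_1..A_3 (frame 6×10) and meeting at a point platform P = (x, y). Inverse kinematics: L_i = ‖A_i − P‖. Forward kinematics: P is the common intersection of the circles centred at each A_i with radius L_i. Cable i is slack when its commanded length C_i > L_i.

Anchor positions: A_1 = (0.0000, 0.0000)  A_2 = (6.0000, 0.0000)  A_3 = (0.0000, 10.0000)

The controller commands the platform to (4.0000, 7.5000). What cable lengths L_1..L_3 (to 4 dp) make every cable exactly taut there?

cable 1: Δx=-4.0000, Δy=-7.5000; L_1 = √(Δx²+Δy²) = 8.5000
cable 2: Δx=2.0000, Δy=-7.5000; L_2 = √(Δx²+Δy²) = 7.7621
cable 3: Δx=-4.0000, Δy=2.5000; L_3 = √(Δx²+Δy²) = 4.7170

(8.5000, 7.7621, 4.7170)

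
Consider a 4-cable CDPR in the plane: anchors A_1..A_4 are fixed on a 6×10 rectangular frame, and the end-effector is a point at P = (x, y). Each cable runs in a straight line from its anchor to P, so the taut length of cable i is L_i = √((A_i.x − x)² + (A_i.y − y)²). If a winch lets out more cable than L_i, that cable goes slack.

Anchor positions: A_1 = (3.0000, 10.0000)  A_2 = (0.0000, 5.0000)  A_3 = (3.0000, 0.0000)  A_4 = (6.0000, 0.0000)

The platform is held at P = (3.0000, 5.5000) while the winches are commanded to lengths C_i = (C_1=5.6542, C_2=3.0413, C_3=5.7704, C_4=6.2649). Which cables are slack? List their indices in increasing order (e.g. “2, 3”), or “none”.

1, 3

cable 1: L_1 = ‖A_1−P‖ = 4.5000;  C_1 = 5.6542 → slack
cable 2: L_2 = ‖A_2−P‖ = 3.0414;  C_2 = 3.0413 → taut
cable 3: L_3 = ‖A_3−P‖ = 5.5000;  C_3 = 5.7704 → slack
cable 4: L_4 = ‖A_4−P‖ = 6.2650;  C_4 = 6.2649 → taut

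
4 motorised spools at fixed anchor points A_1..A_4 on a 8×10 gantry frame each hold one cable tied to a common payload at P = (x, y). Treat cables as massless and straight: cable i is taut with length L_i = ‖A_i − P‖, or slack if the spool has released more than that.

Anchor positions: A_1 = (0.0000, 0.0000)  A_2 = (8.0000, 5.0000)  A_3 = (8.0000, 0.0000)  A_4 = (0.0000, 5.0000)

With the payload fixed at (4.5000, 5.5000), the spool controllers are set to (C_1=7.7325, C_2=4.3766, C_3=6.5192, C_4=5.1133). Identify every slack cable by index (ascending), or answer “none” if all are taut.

1, 2, 4

cable 1: √((-4.5000)²+(-5.5000)²)=7.1063, C_1=7.7325: slack
cable 2: √((3.5000)²+(-0.5000)²)=3.5355, C_2=4.3766: slack
cable 3: √((3.5000)²+(-5.5000)²)=6.5192, C_3=6.5192: taut
cable 4: √((-4.5000)²+(-0.5000)²)=4.5277, C_4=5.1133: slack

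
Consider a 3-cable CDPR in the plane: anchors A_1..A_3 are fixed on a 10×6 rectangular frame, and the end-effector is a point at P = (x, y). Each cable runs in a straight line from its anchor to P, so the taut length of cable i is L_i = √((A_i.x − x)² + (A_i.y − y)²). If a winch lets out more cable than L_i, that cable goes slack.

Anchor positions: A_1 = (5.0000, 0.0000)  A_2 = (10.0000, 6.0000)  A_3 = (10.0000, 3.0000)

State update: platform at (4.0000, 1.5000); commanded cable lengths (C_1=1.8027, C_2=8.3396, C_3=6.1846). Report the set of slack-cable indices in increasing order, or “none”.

2

cable 1: L_1 = ‖A_1−P‖ = 1.8028;  C_1 = 1.8027 → taut
cable 2: L_2 = ‖A_2−P‖ = 7.5000;  C_2 = 8.3396 → slack
cable 3: L_3 = ‖A_3−P‖ = 6.1847;  C_3 = 6.1846 → taut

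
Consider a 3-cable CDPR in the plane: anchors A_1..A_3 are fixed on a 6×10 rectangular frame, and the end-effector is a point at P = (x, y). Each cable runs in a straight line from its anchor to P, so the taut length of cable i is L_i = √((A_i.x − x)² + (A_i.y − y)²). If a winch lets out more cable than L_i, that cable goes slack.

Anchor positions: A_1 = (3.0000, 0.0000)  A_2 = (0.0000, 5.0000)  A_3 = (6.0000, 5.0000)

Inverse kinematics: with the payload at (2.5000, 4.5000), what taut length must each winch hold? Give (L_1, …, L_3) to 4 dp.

cable 1: Δx=0.5000, Δy=-4.5000; L_1 = √(Δx²+Δy²) = 4.5277
cable 2: Δx=-2.5000, Δy=0.5000; L_2 = √(Δx²+Δy²) = 2.5495
cable 3: Δx=3.5000, Δy=0.5000; L_3 = √(Δx²+Δy²) = 3.5355

(4.5277, 2.5495, 3.5355)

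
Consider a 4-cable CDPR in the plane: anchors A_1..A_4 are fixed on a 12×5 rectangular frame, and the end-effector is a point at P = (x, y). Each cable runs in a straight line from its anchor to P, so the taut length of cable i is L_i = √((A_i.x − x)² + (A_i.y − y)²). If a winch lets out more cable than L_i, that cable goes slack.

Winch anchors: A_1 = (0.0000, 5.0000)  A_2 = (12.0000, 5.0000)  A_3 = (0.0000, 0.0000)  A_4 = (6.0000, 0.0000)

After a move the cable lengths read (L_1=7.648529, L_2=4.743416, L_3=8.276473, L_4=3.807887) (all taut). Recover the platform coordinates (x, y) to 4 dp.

(7.5000, 3.5000)

circle eqns → linear via eq_j − eq_1; set c_j = A_j·A_j − L_j²
c_1 = 0.0000+25.0000−58.5000 = -33.5000
-24.0000·x + 0.0000·y = c_1−c_2 = -180.0000
0.0000·x + 10.0000·y = c_1−c_3 = 35.0000
-12.0000·x + 10.0000·y = c_1−c_4 = -55.0000
solve first two rows → x=7.5000, y=3.5000
check cable 4: ‖A_4−P‖² = 14.5000 ≈ L_4² = 14.5000 ✓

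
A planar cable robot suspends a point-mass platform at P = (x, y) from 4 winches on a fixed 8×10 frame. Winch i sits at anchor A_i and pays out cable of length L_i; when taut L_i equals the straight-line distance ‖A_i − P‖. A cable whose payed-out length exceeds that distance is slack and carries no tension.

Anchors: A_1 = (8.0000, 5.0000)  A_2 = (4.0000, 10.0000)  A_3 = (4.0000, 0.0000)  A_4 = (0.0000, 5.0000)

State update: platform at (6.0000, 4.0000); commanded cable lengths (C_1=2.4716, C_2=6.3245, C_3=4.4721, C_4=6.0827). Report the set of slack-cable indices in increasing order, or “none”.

cable 1: √((2.0000)²+(1.0000)²)=2.2361, C_1=2.4716: slack
cable 2: √((-2.0000)²+(6.0000)²)=6.3246, C_2=6.3245: taut
cable 3: √((-2.0000)²+(-4.0000)²)=4.4721, C_3=4.4721: taut
cable 4: √((-6.0000)²+(1.0000)²)=6.0828, C_4=6.0827: taut

1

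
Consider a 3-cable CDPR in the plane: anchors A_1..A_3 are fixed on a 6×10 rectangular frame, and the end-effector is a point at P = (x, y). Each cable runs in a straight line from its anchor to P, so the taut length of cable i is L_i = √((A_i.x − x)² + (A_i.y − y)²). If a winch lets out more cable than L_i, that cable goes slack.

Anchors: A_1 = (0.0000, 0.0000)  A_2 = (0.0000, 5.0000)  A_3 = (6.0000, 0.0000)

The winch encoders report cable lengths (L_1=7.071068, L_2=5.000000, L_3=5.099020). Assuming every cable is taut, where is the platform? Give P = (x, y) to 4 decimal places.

each cable: (A_i−P)·(A_i−P) = L_i²; let q_i = ‖A_i‖²−L_i²
q_1 = 0.0000+0.0000−50.0000 = -50.0000
row 1: 0.0000x − 10.0000y = -50.0000  (q_2=0.0000)
row 2: -12.0000x + 0.0000y = -60.0000  (q_3=10.0000)
Cramer on rows 1–2 → x = 5.0000, y = 5.0000

(5.0000, 5.0000)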